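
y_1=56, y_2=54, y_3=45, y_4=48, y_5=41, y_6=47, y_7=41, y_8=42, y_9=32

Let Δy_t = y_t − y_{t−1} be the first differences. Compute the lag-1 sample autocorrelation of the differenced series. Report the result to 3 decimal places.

-0.693

First differences Δy: -2, -9, 3, -7, 6, -6, 1, -10
Mean of differences = -3.0000
Numerator Σ(Δy_t−Δȳ)(Δy_{t+1}−Δȳ) = -169.0000
Denominator Σ(Δy_t−Δȳ)² = 244.0000
r_1(Δy) = -169.0000 / 244.0000 = -0.693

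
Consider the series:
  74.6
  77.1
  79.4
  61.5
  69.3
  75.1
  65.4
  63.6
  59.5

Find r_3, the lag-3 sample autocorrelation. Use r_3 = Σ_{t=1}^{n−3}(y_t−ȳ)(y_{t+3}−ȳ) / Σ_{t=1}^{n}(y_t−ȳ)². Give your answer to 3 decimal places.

-0.021

Mean ȳ = (74.6 + 77.1 + 79.4 + 61.5 + 69.3 + 75.1 + 65.4 + 63.6 + 59.5)/9 = 69.5000
Σ(y_t−ȳ)(y_{t+3}−ȳ) = (-40.8000) + (-1.5200) + (55.4400) + (32.8000) + (1.1800) + (-56.0000) = -8.9000
Denominator Σ(y_t−ȳ)² = 428.8000
r_3 = -8.9000 / 428.8000 = -0.021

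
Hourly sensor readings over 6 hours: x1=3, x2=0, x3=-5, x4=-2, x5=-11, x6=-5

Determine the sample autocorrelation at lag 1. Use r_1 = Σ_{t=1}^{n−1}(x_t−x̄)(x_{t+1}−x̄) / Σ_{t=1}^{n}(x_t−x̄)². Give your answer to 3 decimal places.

0.135

Mean x̄ = (3 + 0 − 5 − 2 − 11 − 5)/6 = -3.3333
Deviations from mean: 6.3333, 3.3333, -1.6667, 1.3333, -7.6667, -1.6667
Numerator Σ_{t=1}^{5}(x_t−x̄)(x_{t+1}−x̄) = 15.8889
Denominator Σ(x_t−x̄)² = 117.3333
r_1 = 15.8889 / 117.3333 = 0.135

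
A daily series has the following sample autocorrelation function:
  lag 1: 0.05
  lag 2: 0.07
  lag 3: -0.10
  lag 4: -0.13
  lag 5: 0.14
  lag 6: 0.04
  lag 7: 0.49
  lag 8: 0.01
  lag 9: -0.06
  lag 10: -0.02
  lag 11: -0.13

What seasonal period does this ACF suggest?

The largest autocorrelation is r_7 = 0.49; the remaining lags stay at or below 0.14.
The dominant spike at lag 7 indicates a seasonal period of 7.

7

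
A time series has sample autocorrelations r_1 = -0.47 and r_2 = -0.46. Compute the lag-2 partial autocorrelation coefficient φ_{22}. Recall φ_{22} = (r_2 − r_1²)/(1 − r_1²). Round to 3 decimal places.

-0.874

φ_{22} = (r_2 − r_1²) / (1 − r_1²)
r_1² = (-0.47)² = 0.2209
Numerator = -0.46 − 0.2209 = -0.6809; denominator = 1 − 0.2209 = 0.7791
φ_{22} = -0.6809 / 0.7791 = -0.874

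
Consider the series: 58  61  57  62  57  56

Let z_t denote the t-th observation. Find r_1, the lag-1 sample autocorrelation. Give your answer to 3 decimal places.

Mean z̄ = (58 + 61 + 57 + 62 + 57 + 56)/6 = 58.5000
Deviations from mean: -0.5000, 2.5000, -1.5000, 3.5000, -1.5000, -2.5000
Σ(z_t−z̄)(z_{t+1}−z̄) = (-1.2500) + (-3.7500) + (-5.2500) + (-5.2500) + (3.7500) = -11.7500
Denominator Σ(z_t−z̄)² = 29.5000
r_1 = -11.7500 / 29.5000 = -0.398

-0.398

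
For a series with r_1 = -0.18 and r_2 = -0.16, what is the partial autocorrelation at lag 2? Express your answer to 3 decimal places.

-0.199

φ_{22} = (r_2 − r_1²) / (1 − r_1²)
r_1² = (-0.18)² = 0.0324
Numerator = -0.16 − 0.0324 = -0.1924; denominator = 1 − 0.0324 = 0.9676
φ_{22} = -0.1924 / 0.9676 = -0.199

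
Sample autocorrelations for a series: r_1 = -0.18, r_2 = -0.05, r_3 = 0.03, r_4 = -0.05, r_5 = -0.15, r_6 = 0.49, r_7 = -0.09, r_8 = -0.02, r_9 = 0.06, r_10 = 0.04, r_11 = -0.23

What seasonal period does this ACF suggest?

The largest autocorrelation is r_6 = 0.49; the remaining lags stay at or below 0.06.
The dominant spike at lag 6 indicates a seasonal period of 6.

6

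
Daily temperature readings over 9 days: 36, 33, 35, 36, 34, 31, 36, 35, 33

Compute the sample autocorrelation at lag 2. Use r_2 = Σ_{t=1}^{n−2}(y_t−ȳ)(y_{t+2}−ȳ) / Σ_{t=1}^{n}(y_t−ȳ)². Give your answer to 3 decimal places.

-0.495

Mean ȳ = (36 + 33 + 35 + 36 + 34 + 31 + 36 + 35 + 33)/9 = 34.3333
Σ(y_t−ȳ)(y_{t+2}−ȳ) = (1.1111) + (-2.2222) + (-0.2222) + (-5.5556) + (-0.5556) + (-2.2222) + (-2.2222) = -11.8889
Denominator Σ(y_t−ȳ)² = 24.0000
r_2 = -11.8889 / 24.0000 = -0.495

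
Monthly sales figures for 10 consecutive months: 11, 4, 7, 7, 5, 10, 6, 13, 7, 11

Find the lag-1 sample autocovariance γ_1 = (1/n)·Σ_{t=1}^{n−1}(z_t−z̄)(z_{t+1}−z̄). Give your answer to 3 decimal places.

Mean z̄ = (11 + 4 + 7 + 7 + 5 + 10 + 6 + 13 + 7 + 11)/10 = 8.1000
Σ_{t=1}^{9}(z_t−z̄)(z_{t+1}−z̄) = -31.5100
γ_1 = -31.5100 / 10 = -3.151

-3.151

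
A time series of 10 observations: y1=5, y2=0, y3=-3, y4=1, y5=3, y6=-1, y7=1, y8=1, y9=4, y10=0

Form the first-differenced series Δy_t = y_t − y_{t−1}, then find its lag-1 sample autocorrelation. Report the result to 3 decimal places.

-0.157

First differences Δy: -5, -3, 4, 2, -4, 2, 0, 3, -4
Mean of differences = -0.5556
Numerator Σ(Δy_t−Δȳ)(Δy_{t+1}−Δȳ) = -15.0864
Denominator Σ(Δy_t−Δȳ)² = 96.2222
r_1(Δy) = -15.0864 / 96.2222 = -0.157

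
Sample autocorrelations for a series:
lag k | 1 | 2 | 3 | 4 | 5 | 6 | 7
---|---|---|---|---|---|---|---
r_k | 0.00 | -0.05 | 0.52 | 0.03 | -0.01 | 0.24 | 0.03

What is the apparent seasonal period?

3

The largest autocorrelation is r_3 = 0.52, with a weaker echo at lag 6 (0.24); the remaining lags stay at or below 0.03.
The dominant spike at lag 3 indicates a seasonal period of 3.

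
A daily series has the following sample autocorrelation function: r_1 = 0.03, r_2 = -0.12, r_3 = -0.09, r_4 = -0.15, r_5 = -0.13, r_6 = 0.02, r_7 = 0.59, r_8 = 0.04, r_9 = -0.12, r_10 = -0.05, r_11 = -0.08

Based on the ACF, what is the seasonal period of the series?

7

The largest autocorrelation is r_7 = 0.59; the remaining lags stay at or below 0.04.
The dominant spike at lag 7 indicates a seasonal period of 7.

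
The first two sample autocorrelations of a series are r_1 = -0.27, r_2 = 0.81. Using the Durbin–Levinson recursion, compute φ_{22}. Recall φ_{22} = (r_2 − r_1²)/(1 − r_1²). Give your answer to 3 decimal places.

φ_{22} = (r_2 − r_1²) / (1 − r_1²)
r_1² = (-0.27)² = 0.0729
Numerator = 0.81 − 0.0729 = 0.7371; denominator = 1 − 0.0729 = 0.9271
φ_{22} = 0.7371 / 0.9271 = 0.795

0.795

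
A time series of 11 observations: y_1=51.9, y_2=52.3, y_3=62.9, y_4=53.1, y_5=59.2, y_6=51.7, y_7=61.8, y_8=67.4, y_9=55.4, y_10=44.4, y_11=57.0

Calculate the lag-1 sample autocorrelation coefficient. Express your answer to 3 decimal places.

Mean ȳ = (51.9 + 52.3 + 62.9 + 53.1 + 59.2 + 51.7 + 61.8 + 67.4 + 55.4 + 44.4 + 57.0)/11 = 56.1000
Numerator Σ_{t=1}^{10}(y_t−ȳ)(y_{t+1}−ȳ) = -24.1400
Denominator Σ(y_t−ȳ)² = 414.6600
r_1 = -24.1400 / 414.6600 = -0.058

-0.058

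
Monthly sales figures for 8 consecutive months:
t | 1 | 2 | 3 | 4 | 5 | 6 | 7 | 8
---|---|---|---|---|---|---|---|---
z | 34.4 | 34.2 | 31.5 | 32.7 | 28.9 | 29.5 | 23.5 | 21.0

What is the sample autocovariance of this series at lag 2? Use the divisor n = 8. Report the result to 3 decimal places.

Mean z̄ = (34.4 + 34.2 + 31.5 + 32.7 + 28.9 + 29.5 + 23.5 + 21.0)/8 = 29.4625
Σ_{t=1}^{6}(z_t−z̄)(z_{t+2}−z̄) = 27.4097
γ_2 = 27.4097 / 8 = 3.426

3.426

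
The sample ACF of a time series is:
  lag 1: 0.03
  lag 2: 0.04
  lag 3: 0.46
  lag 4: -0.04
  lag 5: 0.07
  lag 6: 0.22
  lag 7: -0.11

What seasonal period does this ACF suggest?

The largest autocorrelation is r_3 = 0.46, with a weaker echo at lag 6 (0.22); the remaining lags stay at or below 0.07.
The dominant spike at lag 3 indicates a seasonal period of 3.

3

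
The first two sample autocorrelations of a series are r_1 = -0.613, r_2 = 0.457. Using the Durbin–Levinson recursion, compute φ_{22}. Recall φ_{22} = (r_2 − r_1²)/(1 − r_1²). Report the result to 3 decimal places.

0.130

φ_{22} = (r_2 − r_1²) / (1 − r_1²)
r_1² = (-0.613)² = 0.375769
Numerator = 0.457 − 0.3758 = 0.0812; denominator = 1 − 0.3758 = 0.6242
φ_{22} = 0.0812 / 0.6242 = 0.130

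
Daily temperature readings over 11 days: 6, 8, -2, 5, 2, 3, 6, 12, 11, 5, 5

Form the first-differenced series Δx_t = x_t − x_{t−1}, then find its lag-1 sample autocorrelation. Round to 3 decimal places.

-0.381

First differences Δx: 2, -10, 7, -3, 1, 3, 6, -1, -6, 0
Mean of differences = -0.1000
Numerator Σ(Δx_t−Δx̄)(Δx_{t+1}−Δx̄) = -93.3100
Denominator Σ(Δx_t−Δx̄)² = 244.9000
r_1(Δx) = -93.3100 / 244.9000 = -0.381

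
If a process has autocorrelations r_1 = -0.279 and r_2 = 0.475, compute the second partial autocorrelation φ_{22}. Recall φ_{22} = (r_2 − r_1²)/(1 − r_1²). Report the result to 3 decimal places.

φ_{22} = (r_2 − r_1²) / (1 − r_1²)
r_1² = (-0.279)² = 0.077841
Numerator = 0.475 − 0.0778 = 0.3972; denominator = 1 − 0.0778 = 0.9222
φ_{22} = 0.3972 / 0.9222 = 0.431

0.431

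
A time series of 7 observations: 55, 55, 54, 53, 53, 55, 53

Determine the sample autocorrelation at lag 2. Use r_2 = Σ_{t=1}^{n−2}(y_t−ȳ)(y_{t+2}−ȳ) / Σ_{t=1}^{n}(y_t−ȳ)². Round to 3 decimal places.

Mean ȳ = (55 + 55 + 54 + 53 + 53 + 55 + 53)/7 = 54.0000
Σ(y_t−ȳ)(y_{t+2}−ȳ) = (0.0000) + (-1.0000) + (0.0000) + (-1.0000) + (1.0000) = -1.0000
Denominator Σ(y_t−ȳ)² = 6.0000
r_2 = -1.0000 / 6.0000 = -0.167

-0.167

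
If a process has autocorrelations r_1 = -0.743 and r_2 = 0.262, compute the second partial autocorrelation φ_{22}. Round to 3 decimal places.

φ_{22} = (r_2 − r_1²) / (1 − r_1²)
r_1² = (-0.743)² = 0.552049
Numerator = 0.262 − 0.5520 = -0.2900; denominator = 1 − 0.5520 = 0.4480
φ_{22} = -0.2900 / 0.4480 = -0.648

-0.648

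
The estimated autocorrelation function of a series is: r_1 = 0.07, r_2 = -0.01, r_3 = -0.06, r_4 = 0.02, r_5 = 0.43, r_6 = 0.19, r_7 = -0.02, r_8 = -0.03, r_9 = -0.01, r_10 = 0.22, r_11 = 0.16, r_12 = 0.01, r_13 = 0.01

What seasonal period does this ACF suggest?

5

The largest autocorrelation is r_5 = 0.43, with a weaker echo at lag 10 (0.22); the remaining lags stay at or below 0.19.
The dominant spike at lag 5 indicates a seasonal period of 5.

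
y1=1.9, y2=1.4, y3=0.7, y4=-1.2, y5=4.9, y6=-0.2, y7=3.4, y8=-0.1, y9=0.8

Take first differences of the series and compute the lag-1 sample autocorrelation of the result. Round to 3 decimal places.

First differences Δy: -0.5, -0.7, -1.9, 6.1, -5.1, 3.6, -3.5, 0.9
Mean of differences = -0.1375
Numerator Σ(Δy_t−Δȳ)(Δy_{t+1}−Δȳ) = -75.3552
Denominator Σ(Δy_t−Δȳ)² = 93.4388
r_1(Δy) = -75.3552 / 93.4388 = -0.806

-0.806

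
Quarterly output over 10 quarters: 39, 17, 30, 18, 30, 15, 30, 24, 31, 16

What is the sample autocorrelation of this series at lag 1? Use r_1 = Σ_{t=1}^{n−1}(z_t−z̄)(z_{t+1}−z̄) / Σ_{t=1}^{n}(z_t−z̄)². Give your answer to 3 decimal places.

Mean z̄ = (39 + 17 + 30 + 18 + 30 + 15 + 30 + 24 + 31 + 16)/10 = 25.0000
Numerator Σ_{t=1}^{9}(z_t−z̄)(z_{t+1}−z̄) = -387.0000
Denominator Σ(z_t−z̄)² = 602.0000
r_1 = -387.0000 / 602.0000 = -0.643

-0.643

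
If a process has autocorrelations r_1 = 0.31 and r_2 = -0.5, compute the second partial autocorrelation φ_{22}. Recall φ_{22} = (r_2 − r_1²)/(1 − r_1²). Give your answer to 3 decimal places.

-0.659

φ_{22} = (r_2 − r_1²) / (1 − r_1²)
r_1² = (0.31)² = 0.0961
Numerator = -0.5 − 0.0961 = -0.5961; denominator = 1 − 0.0961 = 0.9039
φ_{22} = -0.5961 / 0.9039 = -0.659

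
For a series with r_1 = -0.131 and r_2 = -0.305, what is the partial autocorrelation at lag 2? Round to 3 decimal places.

-0.328

φ_{22} = (r_2 − r_1²) / (1 − r_1²)
r_1² = (-0.131)² = 0.017161
Numerator = -0.305 − 0.0172 = -0.3222; denominator = 1 − 0.0172 = 0.9828
φ_{22} = -0.3222 / 0.9828 = -0.328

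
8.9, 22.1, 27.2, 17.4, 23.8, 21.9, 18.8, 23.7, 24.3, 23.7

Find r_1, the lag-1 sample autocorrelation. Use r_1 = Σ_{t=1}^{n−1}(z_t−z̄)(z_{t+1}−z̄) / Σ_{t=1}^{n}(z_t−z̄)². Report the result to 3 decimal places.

-0.120

Mean z̄ = (8.9 + 22.1 + 27.2 + 17.4 + 23.8 + 21.9 + 18.8 + 23.7 + 24.3 + 23.7)/10 = 21.1800
Numerator Σ_{t=1}^{9}(z_t−z̄)(z_{t+1}−z̄) = -28.5184
Denominator Σ(z_t−z̄)² = 237.6560
r_1 = -28.5184 / 237.6560 = -0.120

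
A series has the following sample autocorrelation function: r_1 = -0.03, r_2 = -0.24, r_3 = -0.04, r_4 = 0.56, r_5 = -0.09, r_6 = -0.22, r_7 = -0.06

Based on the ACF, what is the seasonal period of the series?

The largest autocorrelation is r_4 = 0.56; the remaining lags stay at or below -0.03.
The dominant spike at lag 4 indicates a seasonal period of 4.

4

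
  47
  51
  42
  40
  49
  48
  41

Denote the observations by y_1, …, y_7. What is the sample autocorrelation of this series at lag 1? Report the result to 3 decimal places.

-0.117

Mean ȳ = (47 + 51 + 42 + 40 + 49 + 48 + 41)/7 = 45.4286
Deviations from mean: 1.5714, 5.5714, -3.4286, -5.4286, 3.5714, 2.5714, -4.4286
Numerator Σ_{t=1}^{6}(y_t−ȳ)(y_{t+1}−ȳ) = -13.3265
Denominator Σ(y_t−ȳ)² = 113.7143
r_1 = -13.3265 / 113.7143 = -0.117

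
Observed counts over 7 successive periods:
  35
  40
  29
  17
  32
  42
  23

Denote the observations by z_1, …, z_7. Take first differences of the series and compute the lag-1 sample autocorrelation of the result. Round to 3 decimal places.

First differences Δz: 5, -11, -12, 15, 10, -19
Mean of differences = -2.0000
Numerator Σ(Δz_t−Δz̄)(Δz_{t+1}−Δz̄) = -143.0000
Denominator Σ(Δz_t−Δz̄)² = 952.0000
r_1(Δz) = -143.0000 / 952.0000 = -0.150

-0.150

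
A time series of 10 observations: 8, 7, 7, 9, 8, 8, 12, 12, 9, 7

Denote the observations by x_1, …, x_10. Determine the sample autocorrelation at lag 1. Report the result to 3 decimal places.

0.402

Mean x̄ = (8 + 7 + 7 + 9 + 8 + 8 + 12 + 12 + 9 + 7)/10 = 8.7000
Numerator Σ_{t=1}^{9}(x_t−x̄)(x_{t+1}−x̄) = 12.9100
Denominator Σ(x_t−x̄)² = 32.1000
r_1 = 12.9100 / 32.1000 = 0.402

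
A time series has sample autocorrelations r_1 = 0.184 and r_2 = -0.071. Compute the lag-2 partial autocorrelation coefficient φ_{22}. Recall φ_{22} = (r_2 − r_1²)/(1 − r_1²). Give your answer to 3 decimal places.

-0.109

φ_{22} = (r_2 − r_1²) / (1 − r_1²)
r_1² = (0.184)² = 0.033856
Numerator = -0.071 − 0.0339 = -0.1049; denominator = 1 − 0.0339 = 0.9661
φ_{22} = -0.1049 / 0.9661 = -0.109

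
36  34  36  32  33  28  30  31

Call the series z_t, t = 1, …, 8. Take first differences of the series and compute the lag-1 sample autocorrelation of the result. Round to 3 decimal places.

-0.629

First differences Δz: -2, 2, -4, 1, -5, 2, 1
Mean of differences = -0.7143
Numerator Σ(Δz_t−Δz̄)(Δz_{t+1}−Δz̄) = -32.3673
Denominator Σ(Δz_t−Δz̄)² = 51.4286
r_1(Δz) = -32.3673 / 51.4286 = -0.629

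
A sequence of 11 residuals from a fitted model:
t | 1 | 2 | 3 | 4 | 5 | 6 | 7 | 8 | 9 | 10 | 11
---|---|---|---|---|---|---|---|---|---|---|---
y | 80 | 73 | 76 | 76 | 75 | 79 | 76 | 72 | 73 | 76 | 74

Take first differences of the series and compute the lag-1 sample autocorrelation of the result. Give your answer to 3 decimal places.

First differences Δy: -7, 3, 0, -1, 4, -3, -4, 1, 3, -2
Mean of differences = -0.6000
Numerator Σ(Δy_t−Δȳ)(Δy_{t+1}−Δȳ) = -30.5600
Denominator Σ(Δy_t−Δȳ)² = 110.4000
r_1(Δy) = -30.5600 / 110.4000 = -0.277

-0.277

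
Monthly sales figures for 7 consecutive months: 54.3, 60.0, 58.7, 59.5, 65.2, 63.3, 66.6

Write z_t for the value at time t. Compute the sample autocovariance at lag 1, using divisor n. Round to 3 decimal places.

Mean z̄ = (54.3 + 60.0 + 58.7 + 59.5 + 65.2 + 63.3 + 66.6)/7 = 61.0857
Deviations: -6.7857, -1.0857, -2.3857, -1.5857, 4.1143, 2.2143, 5.5143
Σ_{t=1}^{6}(z_t−z̄)(z_{t+1}−z̄) = 28.5369
γ_1 = 28.5369 / 7 = 4.077

4.077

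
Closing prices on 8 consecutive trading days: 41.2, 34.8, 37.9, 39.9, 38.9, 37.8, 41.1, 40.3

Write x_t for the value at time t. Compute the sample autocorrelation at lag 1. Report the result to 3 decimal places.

Mean x̄ = (41.2 + 34.8 + 37.9 + 39.9 + 38.9 + 37.8 + 41.1 + 40.3)/8 = 38.9875
Numerator Σ_{t=1}^{7}(x_t−x̄)(x_{t+1}−x̄) = -5.4152
Denominator Σ(x_t−x̄)² = 32.0488
r_1 = -5.4152 / 32.0488 = -0.169

-0.169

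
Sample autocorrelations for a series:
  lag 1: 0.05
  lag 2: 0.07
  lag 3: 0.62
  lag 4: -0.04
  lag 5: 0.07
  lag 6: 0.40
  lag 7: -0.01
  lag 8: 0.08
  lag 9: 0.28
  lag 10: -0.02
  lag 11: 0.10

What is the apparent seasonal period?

The largest autocorrelation is r_3 = 0.62, with weaker echoes at lags 6 (0.40) and 9 (0.28); the remaining lags stay at or below 0.10.
The dominant spike at lag 3 indicates a seasonal period of 3.

3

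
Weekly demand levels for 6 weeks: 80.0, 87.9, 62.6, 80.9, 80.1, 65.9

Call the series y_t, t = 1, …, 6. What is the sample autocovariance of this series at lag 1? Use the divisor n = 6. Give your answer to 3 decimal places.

Mean ȳ = (80.0 + 87.9 + 62.6 + 80.9 + 80.1 + 65.9)/6 = 76.2333
Σ_{t=1}^{5}(y_t−ȳ)(y_{t+1}−ȳ) = -200.6444
γ_1 = -200.6444 / 6 = -33.441

-33.441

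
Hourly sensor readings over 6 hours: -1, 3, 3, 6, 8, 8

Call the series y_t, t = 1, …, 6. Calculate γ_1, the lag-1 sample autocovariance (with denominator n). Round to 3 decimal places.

Mean ȳ = (-1 + 3 + 3 + 6 + 8 + 8)/6 = 4.5000
Deviations: -5.5000, -1.5000, -1.5000, 1.5000, 3.5000, 3.5000
Σ_{t=1}^{5}(y_t−ȳ)(y_{t+1}−ȳ) = 25.7500
γ_1 = 25.7500 / 6 = 4.292

4.292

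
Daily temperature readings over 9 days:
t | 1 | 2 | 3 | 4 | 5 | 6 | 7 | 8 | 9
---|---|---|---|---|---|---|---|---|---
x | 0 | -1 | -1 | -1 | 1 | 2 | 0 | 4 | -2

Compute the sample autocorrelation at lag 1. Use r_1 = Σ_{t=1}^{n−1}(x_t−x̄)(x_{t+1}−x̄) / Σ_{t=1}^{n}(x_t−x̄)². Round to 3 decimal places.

-0.216

Mean x̄ = (0 − 1 − 1 − 1 + 1 + 2 + 0 + 4 − 2)/9 = 0.2222
Numerator Σ_{t=1}^{8}(x_t−x̄)(x_{t+1}−x̄) = -5.9383
Denominator Σ(x_t−x̄)² = 27.5556
r_1 = -5.9383 / 27.5556 = -0.216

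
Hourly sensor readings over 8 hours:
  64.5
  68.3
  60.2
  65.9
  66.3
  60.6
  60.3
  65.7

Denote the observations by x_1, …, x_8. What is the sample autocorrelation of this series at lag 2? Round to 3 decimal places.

-0.332

Mean x̄ = (64.5 + 68.3 + 60.2 + 65.9 + 66.3 + 60.6 + 60.3 + 65.7)/8 = 63.9750
Deviations from mean: 0.5250, 4.3250, -3.7750, 1.9250, 2.3250, -3.3750, -3.6750, 1.7250
Σ(x_t−x̄)(x_{t+2}−x̄) = (-1.9819) + (8.3256) + (-8.7769) + (-6.4969) + (-8.5444) + (-5.8219) = -23.2963
Denominator Σ(x_t−x̄)² = 70.2150
r_2 = -23.2963 / 70.2150 = -0.332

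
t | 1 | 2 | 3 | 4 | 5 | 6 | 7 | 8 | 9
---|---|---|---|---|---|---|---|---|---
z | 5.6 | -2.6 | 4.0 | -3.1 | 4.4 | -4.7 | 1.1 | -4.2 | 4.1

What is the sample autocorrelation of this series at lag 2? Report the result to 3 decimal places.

Mean z̄ = (5.6 − 2.6 + 4.0 − 3.1 + 4.4 − 4.7 + 1.1 − 4.2 + 4.1)/9 = 0.5111
Σ(z_t−z̄)(z_{t+2}−z̄) = (17.7546) + (11.2346) + (13.5679) + (18.8179) + (2.2901) + (24.5501) + (2.1135) = 90.3286
Denominator Σ(z_t−z̄)² = 138.4889
r_2 = 90.3286 / 138.4889 = 0.652

0.652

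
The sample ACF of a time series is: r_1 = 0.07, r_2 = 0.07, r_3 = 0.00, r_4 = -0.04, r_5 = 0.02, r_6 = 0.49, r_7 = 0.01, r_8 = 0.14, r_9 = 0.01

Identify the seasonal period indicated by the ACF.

The largest autocorrelation is r_6 = 0.49; the remaining lags stay at or below 0.14.
The dominant spike at lag 6 indicates a seasonal period of 6.

6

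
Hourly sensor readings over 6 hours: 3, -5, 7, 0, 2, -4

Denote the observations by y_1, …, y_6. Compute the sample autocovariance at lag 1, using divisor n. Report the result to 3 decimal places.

-10.042

Mean ȳ = (3 − 5 + 7 + 0 + 2 − 4)/6 = 0.5000
Deviations: 2.5000, -5.5000, 6.5000, -0.5000, 1.5000, -4.5000
Σ_{t=1}^{5}(y_t−ȳ)(y_{t+1}−ȳ) = -60.2500
γ_1 = -60.2500 / 6 = -10.042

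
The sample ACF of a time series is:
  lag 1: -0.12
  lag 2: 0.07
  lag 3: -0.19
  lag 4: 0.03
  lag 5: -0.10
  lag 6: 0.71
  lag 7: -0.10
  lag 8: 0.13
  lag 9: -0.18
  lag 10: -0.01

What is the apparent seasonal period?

The largest autocorrelation is r_6 = 0.71; the remaining lags stay at or below 0.13.
The dominant spike at lag 6 indicates a seasonal period of 6.

6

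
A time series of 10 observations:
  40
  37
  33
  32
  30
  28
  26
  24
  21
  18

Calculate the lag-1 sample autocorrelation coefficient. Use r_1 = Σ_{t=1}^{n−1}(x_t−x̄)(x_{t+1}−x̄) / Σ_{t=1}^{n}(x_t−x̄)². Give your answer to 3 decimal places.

0.650

Mean x̄ = (40 + 37 + 33 + 32 + 30 + 28 + 26 + 24 + 21 + 18)/10 = 28.9000
Numerator Σ_{t=1}^{9}(x_t−x̄)(x_{t+1}−x̄) = 279.8900
Denominator Σ(x_t−x̄)² = 430.9000
r_1 = 279.8900 / 430.9000 = 0.650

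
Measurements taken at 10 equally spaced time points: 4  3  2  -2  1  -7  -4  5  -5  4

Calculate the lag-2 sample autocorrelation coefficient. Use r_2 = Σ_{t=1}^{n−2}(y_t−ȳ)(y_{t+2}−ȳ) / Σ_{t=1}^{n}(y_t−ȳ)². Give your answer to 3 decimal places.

0.118

Mean ȳ = (4 + 3 + 2 − 2 + 1 − 7 − 4 + 5 − 5 + 4)/10 = 0.1000
Numerator Σ_{t=1}^{8}(y_t−ȳ)(y_{t+2}−ȳ) = 19.4800
Denominator Σ(y_t−ȳ)² = 164.9000
r_2 = 19.4800 / 164.9000 = 0.118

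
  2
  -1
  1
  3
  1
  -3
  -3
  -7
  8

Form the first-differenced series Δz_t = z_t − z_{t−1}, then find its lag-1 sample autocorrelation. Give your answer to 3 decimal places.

First differences Δz: -3, 2, 2, -2, -4, 0, -4, 15
Mean of differences = 0.7500
Numerator Σ(Δz_t−Δz̄)(Δz_{t+1}−Δz̄) = -54.0625
Denominator Σ(Δz_t−Δz̄)² = 273.5000
r_1(Δz) = -54.0625 / 273.5000 = -0.198

-0.198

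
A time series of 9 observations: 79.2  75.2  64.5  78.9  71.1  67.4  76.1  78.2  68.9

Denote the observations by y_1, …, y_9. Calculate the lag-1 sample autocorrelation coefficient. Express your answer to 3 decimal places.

Mean ȳ = (79.2 + 75.2 + 64.5 + 78.9 + 71.1 + 67.4 + 76.1 + 78.2 + 68.9)/9 = 73.2778
Numerator Σ_{t=1}^{8}(y_t−ȳ)(y_{t+1}−ȳ) = -78.5283
Denominator Σ(y_t−ȳ)² = 238.0756
r_1 = -78.5283 / 238.0756 = -0.330

-0.330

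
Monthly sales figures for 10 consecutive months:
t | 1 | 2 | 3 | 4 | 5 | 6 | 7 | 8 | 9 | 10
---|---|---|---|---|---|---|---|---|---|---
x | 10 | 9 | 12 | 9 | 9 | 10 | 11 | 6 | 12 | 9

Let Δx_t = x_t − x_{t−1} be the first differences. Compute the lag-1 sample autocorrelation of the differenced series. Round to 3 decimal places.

First differences Δx: -1, 3, -3, 0, 1, 1, -5, 6, -3
Mean of differences = -0.1111
Numerator Σ(Δx_t−Δx̄)(Δx_{t+1}−Δx̄) = -63.6790
Denominator Σ(Δx_t−Δx̄)² = 90.8889
r_1(Δx) = -63.6790 / 90.8889 = -0.701

-0.701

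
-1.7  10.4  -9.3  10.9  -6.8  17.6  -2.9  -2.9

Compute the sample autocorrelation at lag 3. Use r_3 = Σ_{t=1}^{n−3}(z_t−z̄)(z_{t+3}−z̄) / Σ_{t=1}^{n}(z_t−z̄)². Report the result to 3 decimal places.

-0.430

Mean z̄ = (-1.7 + 10.4 − 9.3 + 10.9 − 6.8 + 17.6 − 2.9 − 2.9)/8 = 1.9125
Σ(z_t−z̄)(z_{t+3}−z̄) = (-32.4673) + (-73.9473) + (-175.8961) + (-43.2523) + (41.9289) = -283.6342
Denominator Σ(z_t−z̄)² = 659.9088
r_3 = -283.6342 / 659.9088 = -0.430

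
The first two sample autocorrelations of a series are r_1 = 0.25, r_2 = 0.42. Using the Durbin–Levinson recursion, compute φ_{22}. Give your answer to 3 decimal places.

φ_{22} = (r_2 − r_1²) / (1 − r_1²)
r_1² = (0.25)² = 0.0625
Numerator = 0.42 − 0.0625 = 0.3575; denominator = 1 − 0.0625 = 0.9375
φ_{22} = 0.3575 / 0.9375 = 0.381

0.381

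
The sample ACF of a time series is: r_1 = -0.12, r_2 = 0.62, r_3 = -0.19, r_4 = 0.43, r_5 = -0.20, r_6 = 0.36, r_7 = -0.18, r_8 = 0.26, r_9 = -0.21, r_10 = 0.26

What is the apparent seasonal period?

2

The largest autocorrelation is r_2 = 0.62, with weaker echoes at lags 4 (0.43), 6 (0.36), 8 (0.26) and 10 (0.26); the remaining lags stay at or below -0.12.
The dominant spike at lag 2 indicates a seasonal period of 2.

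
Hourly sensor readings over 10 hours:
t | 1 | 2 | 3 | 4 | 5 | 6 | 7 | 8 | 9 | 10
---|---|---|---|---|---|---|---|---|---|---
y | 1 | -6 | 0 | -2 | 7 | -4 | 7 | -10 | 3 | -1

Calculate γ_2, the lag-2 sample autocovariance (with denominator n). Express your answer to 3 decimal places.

13.850

Mean ȳ = (1 − 6 + 0 − 2 + 7 − 4 + 7 − 10 + 3 − 1)/10 = -0.5000
Σ_{t=1}^{8}(y_t−ȳ)(y_{t+2}−ȳ) = 138.5000
γ_2 = 138.5000 / 10 = 13.850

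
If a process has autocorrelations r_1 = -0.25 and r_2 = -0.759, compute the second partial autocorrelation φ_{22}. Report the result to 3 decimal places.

-0.876

φ_{22} = (r_2 − r_1²) / (1 − r_1²)
r_1² = (-0.25)² = 0.0625
Numerator = -0.759 − 0.0625 = -0.8215; denominator = 1 − 0.0625 = 0.9375
φ_{22} = -0.8215 / 0.9375 = -0.876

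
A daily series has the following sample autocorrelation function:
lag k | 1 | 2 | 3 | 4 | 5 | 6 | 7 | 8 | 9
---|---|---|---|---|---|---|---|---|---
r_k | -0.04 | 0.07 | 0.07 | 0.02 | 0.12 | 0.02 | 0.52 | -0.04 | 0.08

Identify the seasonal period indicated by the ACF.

7

The largest autocorrelation is r_7 = 0.52; the remaining lags stay at or below 0.12.
The dominant spike at lag 7 indicates a seasonal period of 7.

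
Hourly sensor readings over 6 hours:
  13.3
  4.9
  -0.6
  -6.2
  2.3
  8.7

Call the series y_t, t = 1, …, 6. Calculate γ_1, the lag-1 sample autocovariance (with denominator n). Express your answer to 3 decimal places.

Mean ȳ = (13.3 + 4.9 − 0.6 − 6.2 + 2.3 + 8.7)/6 = 3.7333
Σ_{t=1}^{5}(y_t−ȳ)(y_{t+1}−ȳ) = 56.2689
γ_1 = 56.2689 / 6 = 9.378

9.378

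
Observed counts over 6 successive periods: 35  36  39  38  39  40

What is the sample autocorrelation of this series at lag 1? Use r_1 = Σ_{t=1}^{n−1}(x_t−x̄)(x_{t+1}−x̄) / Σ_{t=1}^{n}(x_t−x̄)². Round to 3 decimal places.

Mean x̄ = (35 + 36 + 39 + 38 + 39 + 40)/6 = 37.8333
Deviations from mean: -2.8333, -1.8333, 1.1667, 0.1667, 1.1667, 2.1667
Σ(x_t−x̄)(x_{t+1}−x̄) = (5.1944) + (-2.1389) + (0.1944) + (0.1944) + (2.5278) = 5.9722
Denominator Σ(x_t−x̄)² = 18.8333
r_1 = 5.9722 / 18.8333 = 0.317

0.317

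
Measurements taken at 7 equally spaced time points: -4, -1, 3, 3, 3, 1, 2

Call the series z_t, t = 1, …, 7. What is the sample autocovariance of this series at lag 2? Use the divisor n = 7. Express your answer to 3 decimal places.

-1.143

Mean z̄ = (-4 − 1 + 3 + 3 + 3 + 1 + 2)/7 = 1.0000
Σ_{t=1}^{5}(z_t−z̄)(z_{t+2}−z̄) = -8.0000
γ_2 = -8.0000 / 7 = -1.143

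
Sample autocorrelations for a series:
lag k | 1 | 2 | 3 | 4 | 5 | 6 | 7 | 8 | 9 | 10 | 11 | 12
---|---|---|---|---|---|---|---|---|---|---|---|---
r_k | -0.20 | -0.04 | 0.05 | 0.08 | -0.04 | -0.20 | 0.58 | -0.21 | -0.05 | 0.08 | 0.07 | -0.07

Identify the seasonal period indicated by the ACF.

7

The largest autocorrelation is r_7 = 0.58; the remaining lags stay at or below 0.08.
The dominant spike at lag 7 indicates a seasonal period of 7.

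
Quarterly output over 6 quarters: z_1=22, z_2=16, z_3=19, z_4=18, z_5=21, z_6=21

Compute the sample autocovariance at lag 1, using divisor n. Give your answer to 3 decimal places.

Mean z̄ = (22 + 16 + 19 + 18 + 21 + 21)/6 = 19.5000
Σ_{t=1}^{5}(z_t−z̄)(z_{t+1}−z̄) = -6.2500
γ_1 = -6.2500 / 6 = -1.042

-1.042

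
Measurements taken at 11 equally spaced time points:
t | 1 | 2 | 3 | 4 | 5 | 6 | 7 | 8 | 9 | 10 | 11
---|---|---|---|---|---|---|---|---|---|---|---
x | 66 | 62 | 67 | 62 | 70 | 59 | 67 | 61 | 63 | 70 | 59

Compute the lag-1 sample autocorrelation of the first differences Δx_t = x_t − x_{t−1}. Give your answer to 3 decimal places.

First differences Δx: -4, 5, -5, 8, -11, 8, -6, 2, 7, -11
Mean of differences = -0.7000
Numerator Σ(Δx_t−Δx̄)(Δx_{t+1}−Δx̄) = -378.8900
Denominator Σ(Δx_t−Δx̄)² = 520.1000
r_1(Δx) = -378.8900 / 520.1000 = -0.728

-0.728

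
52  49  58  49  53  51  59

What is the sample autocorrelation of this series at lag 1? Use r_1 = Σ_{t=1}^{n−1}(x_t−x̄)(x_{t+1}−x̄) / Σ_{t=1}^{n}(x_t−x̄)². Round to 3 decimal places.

Mean x̄ = (52 + 49 + 58 + 49 + 53 + 51 + 59)/7 = 53.0000
Σ(x_t−x̄)(x_{t+1}−x̄) = (4.0000) + (-20.0000) + (-20.0000) + (0.0000) + (0.0000) + (-12.0000) = -48.0000
Denominator Σ(x_t−x̄)² = 98.0000
r_1 = -48.0000 / 98.0000 = -0.490

-0.490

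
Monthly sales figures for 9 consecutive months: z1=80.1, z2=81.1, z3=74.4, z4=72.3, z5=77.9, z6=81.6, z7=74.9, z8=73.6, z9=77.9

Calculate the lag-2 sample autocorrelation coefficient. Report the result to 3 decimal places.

Mean z̄ = (80.1 + 81.1 + 74.4 + 72.3 + 77.9 + 81.6 + 74.9 + 73.6 + 77.9)/9 = 77.0889
Numerator Σ_{t=1}^{7}(z_t−z̄)(z_{t+2}−z̄) = -70.3791
Denominator Σ(z_t−z̄)² = 93.9489
r_2 = -70.3791 / 93.9489 = -0.749

-0.749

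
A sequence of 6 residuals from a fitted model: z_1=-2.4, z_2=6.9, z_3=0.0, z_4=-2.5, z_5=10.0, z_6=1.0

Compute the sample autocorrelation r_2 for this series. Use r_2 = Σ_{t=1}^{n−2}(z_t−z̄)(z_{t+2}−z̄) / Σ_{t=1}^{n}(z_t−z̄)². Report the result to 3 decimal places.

-0.179

Mean z̄ = (-2.4 + 6.9 + 0.0 − 2.5 + 10.0 + 1.0)/6 = 2.1667
Deviations from mean: -4.5667, 4.7333, -2.1667, -4.6667, 7.8333, -1.1667
Σ(z_t−z̄)(z_{t+2}−z̄) = (9.8944) + (-22.0889) + (-16.9722) + (5.4444) = -23.7222
Denominator Σ(z_t−z̄)² = 132.4533
r_2 = -23.7222 / 132.4533 = -0.179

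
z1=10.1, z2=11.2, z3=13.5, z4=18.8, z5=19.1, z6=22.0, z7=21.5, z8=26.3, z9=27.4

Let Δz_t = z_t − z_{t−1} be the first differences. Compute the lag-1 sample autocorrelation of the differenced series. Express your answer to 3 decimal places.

First differences Δz: 1.1, 2.3, 5.3, 0.3, 2.9, -0.5, 4.8, 1.1
Mean of differences = 2.1625
Numerator Σ(Δz_t−Δz̄)(Δz_{t+1}−Δz̄) = -18.7202
Denominator Σ(Δz_t−Δz̄)² = 30.1788
r_1(Δz) = -18.7202 / 30.1788 = -0.620

-0.620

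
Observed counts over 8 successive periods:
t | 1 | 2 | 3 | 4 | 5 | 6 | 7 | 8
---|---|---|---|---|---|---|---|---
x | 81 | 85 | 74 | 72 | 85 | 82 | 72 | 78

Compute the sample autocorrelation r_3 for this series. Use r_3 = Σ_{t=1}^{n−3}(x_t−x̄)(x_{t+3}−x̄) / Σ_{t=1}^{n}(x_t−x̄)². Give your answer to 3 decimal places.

Mean x̄ = (81 + 85 + 74 + 72 + 85 + 82 + 72 + 78)/8 = 78.6250
Deviations from mean: 2.3750, 6.3750, -4.6250, -6.6250, 6.3750, 3.3750, -6.6250, -0.6250
Σ(x_t−x̄)(x_{t+3}−x̄) = (-15.7344) + (40.6406) + (-15.6094) + (43.8906) + (-3.9844) = 49.2031
Denominator Σ(x_t−x̄)² = 207.8750
r_3 = 49.2031 / 207.8750 = 0.237

0.237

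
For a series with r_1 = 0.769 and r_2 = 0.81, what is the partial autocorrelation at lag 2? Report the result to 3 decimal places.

φ_{22} = (r_2 − r_1²) / (1 − r_1²)
r_1² = (0.769)² = 0.591361
Numerator = 0.81 − 0.5914 = 0.2186; denominator = 1 − 0.5914 = 0.4086
φ_{22} = 0.2186 / 0.4086 = 0.535

0.535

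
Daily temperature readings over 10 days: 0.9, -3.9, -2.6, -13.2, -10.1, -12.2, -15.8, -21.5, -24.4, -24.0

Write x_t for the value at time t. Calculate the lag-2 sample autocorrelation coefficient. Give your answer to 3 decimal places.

Mean x̄ = (0.9 − 3.9 − 2.6 − 13.2 − 10.1 − 12.2 − 15.8 − 21.5 − 24.4 − 24.0)/10 = -12.6800
Numerator Σ_{t=1}^{8}(x_t−x̄)(x_{t+2}−x̄) = 282.2032
Denominator Σ(x_t−x̄)² = 723.2960
r_2 = 282.2032 / 723.2960 = 0.390

0.390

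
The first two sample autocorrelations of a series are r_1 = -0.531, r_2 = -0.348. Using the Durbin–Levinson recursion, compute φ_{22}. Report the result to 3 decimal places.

φ_{22} = (r_2 − r_1²) / (1 − r_1²)
r_1² = (-0.531)² = 0.281961
Numerator = -0.348 − 0.2820 = -0.6300; denominator = 1 − 0.2820 = 0.7180
φ_{22} = -0.6300 / 0.7180 = -0.877

-0.877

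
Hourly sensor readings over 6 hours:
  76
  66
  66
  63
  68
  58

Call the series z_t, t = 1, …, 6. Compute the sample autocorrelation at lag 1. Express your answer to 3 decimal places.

Mean z̄ = (76 + 66 + 66 + 63 + 68 + 58)/6 = 66.1667
Numerator Σ_{t=1}^{5}(z_t−z̄)(z_{t+1}−z̄) = -21.8611
Denominator Σ(z_t−z̄)² = 176.8333
r_1 = -21.8611 / 176.8333 = -0.124

-0.124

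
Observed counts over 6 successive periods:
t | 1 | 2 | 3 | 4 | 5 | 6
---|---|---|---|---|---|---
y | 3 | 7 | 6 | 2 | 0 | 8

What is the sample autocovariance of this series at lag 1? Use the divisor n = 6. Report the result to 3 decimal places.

Mean ȳ = (3 + 7 + 6 + 2 + 0 + 8)/6 = 4.3333
Deviations: -1.3333, 2.6667, 1.6667, -2.3333, -4.3333, 3.6667
Σ_{t=1}^{5}(y_t−ȳ)(y_{t+1}−ȳ) = -8.7778
γ_1 = -8.7778 / 6 = -1.463

-1.463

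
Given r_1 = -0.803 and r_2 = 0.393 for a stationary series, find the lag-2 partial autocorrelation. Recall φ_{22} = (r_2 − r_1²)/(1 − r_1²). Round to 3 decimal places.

φ_{22} = (r_2 − r_1²) / (1 − r_1²)
r_1² = (-0.803)² = 0.644809
Numerator = 0.393 − 0.6448 = -0.2518; denominator = 1 − 0.6448 = 0.3552
φ_{22} = -0.2518 / 0.3552 = -0.709

-0.709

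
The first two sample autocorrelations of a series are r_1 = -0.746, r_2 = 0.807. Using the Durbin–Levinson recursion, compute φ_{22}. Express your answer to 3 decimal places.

φ_{22} = (r_2 − r_1²) / (1 − r_1²)
r_1² = (-0.746)² = 0.556516
Numerator = 0.807 − 0.5565 = 0.2505; denominator = 1 − 0.5565 = 0.4435
φ_{22} = 0.2505 / 0.4435 = 0.565

0.565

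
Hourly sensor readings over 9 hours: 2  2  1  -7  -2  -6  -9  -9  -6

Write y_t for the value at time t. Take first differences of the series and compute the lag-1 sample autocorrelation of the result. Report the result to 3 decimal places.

First differences Δy: 0, -1, -8, 5, -4, -3, 0, 3
Mean of differences = -1.0000
Numerator Σ(Δy_t−Δȳ)(Δy_{t+1}−Δȳ) = -52.0000
Denominator Σ(Δy_t−Δȳ)² = 116.0000
r_1(Δy) = -52.0000 / 116.0000 = -0.448

-0.448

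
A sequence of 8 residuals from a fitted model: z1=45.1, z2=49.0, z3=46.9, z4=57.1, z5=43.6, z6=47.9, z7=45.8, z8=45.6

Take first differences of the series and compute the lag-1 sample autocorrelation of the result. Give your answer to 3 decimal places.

First differences Δz: 3.9, -2.1, 10.2, -13.5, 4.3, -2.1, -0.2
Mean of differences = 0.0714
Numerator Σ(Δz_t−Δz̄)(Δz_{t+1}−Δz̄) = -233.7465
Denominator Σ(Δz_t−Δz̄)² = 328.8143
r_1(Δz) = -233.7465 / 328.8143 = -0.711

-0.711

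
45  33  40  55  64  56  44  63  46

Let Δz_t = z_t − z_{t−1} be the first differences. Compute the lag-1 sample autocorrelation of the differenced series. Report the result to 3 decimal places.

First differences Δz: -12, 7, 15, 9, -8, -12, 19, -17
Mean of differences = 0.1250
Numerator Σ(Δz_t−Δz̄)(Δz_{t+1}−Δz̄) = -374.7656
Denominator Σ(Δz_t−Δz̄)² = 1356.8750
r_1(Δz) = -374.7656 / 1356.8750 = -0.276

-0.276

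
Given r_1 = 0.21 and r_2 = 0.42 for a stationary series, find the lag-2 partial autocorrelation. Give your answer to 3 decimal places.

φ_{22} = (r_2 − r_1²) / (1 − r_1²)
r_1² = (0.21)² = 0.0441
Numerator = 0.42 − 0.0441 = 0.3759; denominator = 1 − 0.0441 = 0.9559
φ_{22} = 0.3759 / 0.9559 = 0.393

0.393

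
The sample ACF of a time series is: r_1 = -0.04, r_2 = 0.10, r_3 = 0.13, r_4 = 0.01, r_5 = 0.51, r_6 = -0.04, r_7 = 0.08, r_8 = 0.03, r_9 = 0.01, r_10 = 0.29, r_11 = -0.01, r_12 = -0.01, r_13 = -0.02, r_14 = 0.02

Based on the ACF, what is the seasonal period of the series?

The largest autocorrelation is r_5 = 0.51, with a weaker echo at lag 10 (0.29); the remaining lags stay at or below 0.13.
The dominant spike at lag 5 indicates a seasonal period of 5.

5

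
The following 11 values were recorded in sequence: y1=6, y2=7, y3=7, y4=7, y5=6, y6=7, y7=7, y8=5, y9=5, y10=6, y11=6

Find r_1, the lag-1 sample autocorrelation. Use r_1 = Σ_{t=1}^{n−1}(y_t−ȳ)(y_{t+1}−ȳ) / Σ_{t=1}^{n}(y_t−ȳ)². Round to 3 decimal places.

0.341

Mean ȳ = (6 + 7 + 7 + 7 + 6 + 7 + 7 + 5 + 5 + 6 + 6)/11 = 6.2727
Numerator Σ_{t=1}^{10}(y_t−ȳ)(y_{t+1}−ȳ) = 2.1074
Denominator Σ(y_t−ȳ)² = 6.1818
r_1 = 2.1074 / 6.1818 = 0.341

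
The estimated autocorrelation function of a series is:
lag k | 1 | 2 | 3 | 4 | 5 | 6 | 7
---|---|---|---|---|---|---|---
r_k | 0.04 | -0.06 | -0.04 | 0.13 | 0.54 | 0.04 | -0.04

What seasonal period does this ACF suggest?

The largest autocorrelation is r_5 = 0.54; the remaining lags stay at or below 0.13.
The dominant spike at lag 5 indicates a seasonal period of 5.

5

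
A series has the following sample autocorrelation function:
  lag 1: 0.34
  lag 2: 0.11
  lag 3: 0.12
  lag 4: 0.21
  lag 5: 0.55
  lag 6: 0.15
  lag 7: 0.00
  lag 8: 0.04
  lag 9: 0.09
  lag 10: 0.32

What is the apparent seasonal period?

5

The largest autocorrelation is r_5 = 0.55; the remaining lags stay at or below 0.34. The elevated value at lag 1 (0.34), dropping to 0.11 at lag 2, reflects decaying short-term dependence rather than seasonality.
The dominant spike at lag 5 indicates a seasonal period of 5.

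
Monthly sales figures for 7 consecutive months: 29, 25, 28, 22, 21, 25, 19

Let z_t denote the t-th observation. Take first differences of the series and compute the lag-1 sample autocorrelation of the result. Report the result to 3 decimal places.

First differences Δz: -4, 3, -6, -1, 4, -6
Mean of differences = -1.6667
Numerator Σ(Δz_t−Δz̄)(Δz_{t+1}−Δz̄) = -54.7778
Denominator Σ(Δz_t−Δz̄)² = 97.3333
r_1(Δz) = -54.7778 / 97.3333 = -0.563

-0.563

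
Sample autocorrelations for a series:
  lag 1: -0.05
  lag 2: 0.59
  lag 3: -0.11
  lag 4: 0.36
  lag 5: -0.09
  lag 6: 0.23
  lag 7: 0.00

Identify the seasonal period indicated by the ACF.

2

The largest autocorrelation is r_2 = 0.59, with weaker echoes at lags 4 (0.36) and 6 (0.23); the remaining lags stay at or below 0.00.
The dominant spike at lag 2 indicates a seasonal period of 2.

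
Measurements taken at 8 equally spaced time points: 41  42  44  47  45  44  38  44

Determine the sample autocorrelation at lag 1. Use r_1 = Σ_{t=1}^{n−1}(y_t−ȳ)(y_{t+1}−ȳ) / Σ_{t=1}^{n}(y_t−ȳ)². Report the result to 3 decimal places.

Mean ȳ = (41 + 42 + 44 + 47 + 45 + 44 + 38 + 44)/8 = 43.1250
Deviations from mean: -2.1250, -1.1250, 0.8750, 3.8750, 1.8750, 0.8750, -5.1250, 0.8750
Σ(y_t−ȳ)(y_{t+1}−ȳ) = (2.3906) + (-0.9844) + (3.3906) + (7.2656) + (1.6406) + (-4.4844) + (-4.4844) = 4.7344
Denominator Σ(y_t−ȳ)² = 52.8750
r_1 = 4.7344 / 52.8750 = 0.090

0.090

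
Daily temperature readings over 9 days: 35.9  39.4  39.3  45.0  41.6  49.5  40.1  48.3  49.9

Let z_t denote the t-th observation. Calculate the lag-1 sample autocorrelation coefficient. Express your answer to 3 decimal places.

0.102

Mean z̄ = (35.9 + 39.4 + 39.3 + 45.0 + 41.6 + 49.5 + 40.1 + 48.3 + 49.9)/9 = 43.2222
Numerator Σ_{t=1}^{8}(z_t−z̄)(z_{t+1}−z̄) = 21.3917
Denominator Σ(z_t−z̄)² = 208.9356
r_1 = 21.3917 / 208.9356 = 0.102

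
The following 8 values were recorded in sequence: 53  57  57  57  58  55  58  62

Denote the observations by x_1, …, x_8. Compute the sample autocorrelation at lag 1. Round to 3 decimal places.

Mean x̄ = (53 + 57 + 57 + 57 + 58 + 55 + 58 + 62)/8 = 57.1250
Σ(x_t−x̄)(x_{t+1}−x̄) = (0.5156) + (0.0156) + (0.0156) + (-0.1094) + (-1.8594) + (-1.8594) + (4.2656) = 0.9844
Denominator Σ(x_t−x̄)² = 46.8750
r_1 = 0.9844 / 46.8750 = 0.021

0.021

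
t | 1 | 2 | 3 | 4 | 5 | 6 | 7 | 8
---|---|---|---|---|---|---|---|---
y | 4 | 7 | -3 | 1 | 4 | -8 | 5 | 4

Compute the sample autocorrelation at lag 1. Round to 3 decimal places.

-0.336

Mean ȳ = (4 + 7 − 3 + 1 + 4 − 8 + 5 + 4)/8 = 1.7500
Deviations from mean: 2.2500, 5.2500, -4.7500, -0.7500, 2.2500, -9.7500, 3.2500, 2.2500
Σ(y_t−ȳ)(y_{t+1}−ȳ) = (11.8125) + (-24.9375) + (3.5625) + (-1.6875) + (-21.9375) + (-31.6875) + (7.3125) = -57.5625
Denominator Σ(y_t−ȳ)² = 171.5000
r_1 = -57.5625 / 171.5000 = -0.336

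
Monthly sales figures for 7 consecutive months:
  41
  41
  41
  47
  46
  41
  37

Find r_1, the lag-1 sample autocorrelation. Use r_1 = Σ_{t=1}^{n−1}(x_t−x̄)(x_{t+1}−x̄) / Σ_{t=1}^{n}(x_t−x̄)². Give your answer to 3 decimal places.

Mean x̄ = (41 + 41 + 41 + 47 + 46 + 41 + 37)/7 = 42.0000
Deviations from mean: -1.0000, -1.0000, -1.0000, 5.0000, 4.0000, -1.0000, -5.0000
Σ(x_t−x̄)(x_{t+1}−x̄) = (1.0000) + (1.0000) + (-5.0000) + (20.0000) + (-4.0000) + (5.0000) = 18.0000
Denominator Σ(x_t−x̄)² = 70.0000
r_1 = 18.0000 / 70.0000 = 0.257

0.257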